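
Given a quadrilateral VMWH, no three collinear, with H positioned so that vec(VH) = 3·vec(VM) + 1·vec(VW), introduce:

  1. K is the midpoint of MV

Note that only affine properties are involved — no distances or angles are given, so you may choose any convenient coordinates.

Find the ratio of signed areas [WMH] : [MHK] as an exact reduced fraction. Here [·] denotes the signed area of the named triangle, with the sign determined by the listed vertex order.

Set V = (0, 0), M = (1, 0), W = (0, 1), H = (3, 1); any affine frame gives the same invariant.
1. K is the midpoint of MV ⇒ K = (1/2, 0)
2·[WMH] = 3, 2·[MHK] = 1/2
[WMH]:[MHK] = 3:1/2 = 6

[WMH]:[MHK] = 6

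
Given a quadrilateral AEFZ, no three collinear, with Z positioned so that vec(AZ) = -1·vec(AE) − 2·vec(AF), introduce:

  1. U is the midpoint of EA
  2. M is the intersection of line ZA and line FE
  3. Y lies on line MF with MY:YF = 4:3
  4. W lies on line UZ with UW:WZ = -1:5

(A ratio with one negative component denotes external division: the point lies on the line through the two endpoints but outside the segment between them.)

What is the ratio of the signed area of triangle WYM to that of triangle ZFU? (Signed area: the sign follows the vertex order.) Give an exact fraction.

Set A = (0, 0), E = (1, 0), F = (0, 1), Z = (-1, -2); any affine frame gives the same invariant.
1. U is the midpoint of EA ⇒ U = (1/2, 0)
2. M is the intersection of line ZA and line FE ⇒ M = (1/3, 2/3)
3. Y lies on line MF with MY:YF = 4:3 ⇒ Y = (1/7, 6/7)
4. W lies on line UZ with UW:WZ = -1:5 ⇒ W = (7/8, 1/2)
2·[WYM] = 1/14, 2·[ZFU] = -5/2
[WYM]:[ZFU] = 1/14:-5/2 = -1/35

[WYM]:[ZFU] = -1/35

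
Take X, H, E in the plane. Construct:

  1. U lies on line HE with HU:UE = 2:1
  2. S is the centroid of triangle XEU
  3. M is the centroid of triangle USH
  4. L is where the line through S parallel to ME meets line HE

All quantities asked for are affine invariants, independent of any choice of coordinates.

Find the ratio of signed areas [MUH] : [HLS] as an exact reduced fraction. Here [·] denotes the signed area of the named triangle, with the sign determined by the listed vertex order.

Work in coordinates with X = (0, 0), H = (1, 0), E = (0, 1).
1. U lies on line HE with HU:UE = 2:1 ⇒ U = (1/3, 2/3)
2. S is the centroid of triangle XEU ⇒ S = (1/9, 5/9)
3. M is the centroid of triangle USH ⇒ M = (13/27, 11/27)
4. L is where the line through S parallel to ME meets line HE ⇒ L = (-4/3, 7/3)
2·[MUH] = -2/27, 2·[HLS] = 7/9
[MUH]:[HLS] = -2/27:7/9 = -2/21

[MUH]:[HLS] = -2/21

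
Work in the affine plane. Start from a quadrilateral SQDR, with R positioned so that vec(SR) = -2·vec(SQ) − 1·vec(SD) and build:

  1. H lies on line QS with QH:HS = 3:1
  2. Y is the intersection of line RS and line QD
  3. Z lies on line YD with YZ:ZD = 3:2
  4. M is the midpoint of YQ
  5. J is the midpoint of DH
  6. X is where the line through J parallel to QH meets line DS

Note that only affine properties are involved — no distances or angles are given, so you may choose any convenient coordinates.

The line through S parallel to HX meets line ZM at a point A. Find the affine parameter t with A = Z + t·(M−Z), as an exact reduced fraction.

Assign S = (0, 0), Q = (1, 0), D = (0, 1), R = (-2, -1) — the answer is frame-independent, so this choice is without loss of generality.
1. H lies on line QS with QH:HS = 3:1 ⇒ H = (1/4, 0)
2. Y is the intersection of line RS and line QD ⇒ Y = (2/3, 1/3)
3. Z lies on line YD with YZ:ZD = 3:2 ⇒ Z = (4/15, 11/15)
4. M is the midpoint of YQ ⇒ M = (5/6, 1/6)
5. J is the midpoint of DH ⇒ J = (1/8, 1/2)
6. X is where the line through J parallel to QH meets line DS ⇒ X = (0, 1/2)
through S parallel to HX: direction (-1/4, 1/2); meets ZM at A = (-1, 2)
A = Z + t·(M−Z) with t = -38/17

t = -38/17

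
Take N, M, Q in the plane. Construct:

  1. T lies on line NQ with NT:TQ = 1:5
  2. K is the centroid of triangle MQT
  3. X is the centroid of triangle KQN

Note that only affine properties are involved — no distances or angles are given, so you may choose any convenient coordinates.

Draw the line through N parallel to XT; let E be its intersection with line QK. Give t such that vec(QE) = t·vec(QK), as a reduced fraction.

Choose coordinates N = (0, 0), M = (1, 0), Q = (0, 1).
1. T lies on line NQ with NT:TQ = 1:5 ⇒ T = (0, 1/6)
2. K is the centroid of triangle MQT ⇒ K = (1/3, 7/18)
3. X is the centroid of triangle KQN ⇒ X = (1/9, 25/54)
through N parallel to XT: direction (-1/9, -8/27); meets QK at E = (2/9, 16/27)
E = Q + t·(K−Q) with t = 2/3

t = 2/3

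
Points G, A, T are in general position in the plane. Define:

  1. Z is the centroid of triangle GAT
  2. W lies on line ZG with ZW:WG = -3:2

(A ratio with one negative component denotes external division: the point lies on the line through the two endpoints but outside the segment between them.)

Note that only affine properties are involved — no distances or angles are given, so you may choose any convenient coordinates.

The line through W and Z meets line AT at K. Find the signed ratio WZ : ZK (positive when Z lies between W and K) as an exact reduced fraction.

Assign G = (0, 0), A = (1, 0), T = (0, 1) — the answer is frame-independent, so this choice is without loss of generality.
1. Z is the centroid of triangle GAT ⇒ Z = (1/3, 1/3)
2. W lies on line ZG with ZW:WG = -3:2 ⇒ W = (-2/3, -2/3)
line WZ meets AT at K = (1/2, 1/2)
Z = W + t·(K−W) with t = 6/7, so WZ:ZK = 6/7:1/7

WZ:ZK = 6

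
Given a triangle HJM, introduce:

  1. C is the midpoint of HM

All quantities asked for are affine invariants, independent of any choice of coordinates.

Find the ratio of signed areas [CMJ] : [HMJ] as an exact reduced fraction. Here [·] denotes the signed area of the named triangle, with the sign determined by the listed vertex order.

Choose coordinates H = (0, 0), J = (1, 0), M = (0, 1).
1. C is the midpoint of HM ⇒ C = (0, 1/2)
2·[CMJ] = -1/2, 2·[HMJ] = -1
[CMJ]:[HMJ] = -1/2:-1 = 1/2

[CMJ]:[HMJ] = 1/2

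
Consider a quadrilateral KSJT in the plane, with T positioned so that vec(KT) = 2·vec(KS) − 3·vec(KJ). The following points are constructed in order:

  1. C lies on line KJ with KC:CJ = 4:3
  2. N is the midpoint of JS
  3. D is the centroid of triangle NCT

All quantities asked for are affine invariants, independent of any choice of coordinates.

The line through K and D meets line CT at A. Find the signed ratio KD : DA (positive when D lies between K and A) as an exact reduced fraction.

KD:DA = -71/23

Assign K = (0, 0), S = (1, 0), J = (0, 1), T = (2, -3) — the answer is frame-independent, so this choice is without loss of generality.
1. C lies on line KJ with KC:CJ = 4:3 ⇒ C = (0, 4/7)
2. N is the midpoint of JS ⇒ N = (1/2, 1/2)
3. D is the centroid of triangle NCT ⇒ D = (5/6, -9/14)
line KD meets CT at A = (40/71, -216/497)
D = K + t·(A−K) with t = 71/48, so KD:DA = 71/48:-23/48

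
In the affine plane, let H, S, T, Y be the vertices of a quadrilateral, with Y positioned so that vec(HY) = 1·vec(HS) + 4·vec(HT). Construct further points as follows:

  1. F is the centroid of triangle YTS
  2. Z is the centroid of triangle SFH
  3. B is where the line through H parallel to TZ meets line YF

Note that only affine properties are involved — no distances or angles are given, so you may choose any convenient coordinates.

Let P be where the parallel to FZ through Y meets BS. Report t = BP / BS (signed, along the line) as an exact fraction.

Set H = (0, 0), S = (1, 0), T = (0, 1), Y = (1, 4); any affine frame gives the same invariant.
1. F is the centroid of triangle YTS ⇒ F = (2/3, 5/3)
2. Z is the centroid of triangle SFH ⇒ Z = (5/9, 5/9)
3. B is where the line through H parallel to TZ meets line YF ⇒ B = (5/13, -4/13)
through Y parallel to FZ: direction (-1/9, -10/9); meets BS at P = (11/19, -4/19)
P = B + t·(S−B) with t = 6/19

t = 6/19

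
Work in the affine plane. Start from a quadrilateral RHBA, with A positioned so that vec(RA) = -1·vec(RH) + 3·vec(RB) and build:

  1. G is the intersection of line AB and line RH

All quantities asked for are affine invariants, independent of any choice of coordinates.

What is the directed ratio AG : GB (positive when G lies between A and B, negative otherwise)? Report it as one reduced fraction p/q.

Work in coordinates with R = (0, 0), H = (1, 0), B = (0, 1), A = (-1, 3).
1. G is the intersection of line AB and line RH ⇒ G = (1/2, 0)
G = A + t·(B−A) with t = 3/2, so AG:GB = t:(1−t) = 3/2:-1/2

AG:GB = -3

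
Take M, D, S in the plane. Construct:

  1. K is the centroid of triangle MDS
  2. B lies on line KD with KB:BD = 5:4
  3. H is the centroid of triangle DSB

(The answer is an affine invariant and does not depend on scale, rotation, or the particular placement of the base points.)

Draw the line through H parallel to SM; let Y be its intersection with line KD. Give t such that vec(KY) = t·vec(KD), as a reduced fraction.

Set M = (0, 0), D = (1, 0), S = (0, 1); any affine frame gives the same invariant.
1. K is the centroid of triangle MDS ⇒ K = (1/3, 1/3)
2. B lies on line KD with KB:BD = 5:4 ⇒ B = (19/27, 4/27)
3. H is the centroid of triangle DSB ⇒ H = (46/81, 31/81)
through H parallel to SM: direction (0, -1); meets KD at Y = (46/81, 35/162)
Y = K + t·(D−K) with t = 19/54

t = 19/54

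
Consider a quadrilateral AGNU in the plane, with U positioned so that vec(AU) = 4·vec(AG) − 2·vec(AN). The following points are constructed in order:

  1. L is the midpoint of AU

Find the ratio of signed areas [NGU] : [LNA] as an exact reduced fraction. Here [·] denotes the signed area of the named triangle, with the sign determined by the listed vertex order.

Work in coordinates with A = (0, 0), G = (1, 0), N = (0, 1), U = (4, -2).
1. L is the midpoint of AU ⇒ L = (2, -1)
2·[NGU] = 1, 2·[LNA] = 2
[NGU]:[LNA] = 1:2 = 1/2

[NGU]:[LNA] = 1/2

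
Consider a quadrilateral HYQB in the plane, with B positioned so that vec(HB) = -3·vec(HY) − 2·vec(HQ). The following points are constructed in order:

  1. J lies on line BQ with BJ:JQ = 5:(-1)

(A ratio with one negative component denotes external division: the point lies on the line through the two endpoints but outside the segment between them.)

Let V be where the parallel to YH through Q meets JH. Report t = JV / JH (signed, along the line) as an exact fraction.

t = 3/7

Choose coordinates H = (0, 0), Y = (1, 0), Q = (0, 1), B = (-3, -2).
1. J lies on line BQ with BJ:JQ = 5:(-1) ⇒ J = (3/4, 7/4)
through Q parallel to YH: direction (-1, 0); meets JH at V = (3/7, 1)
V = J + t·(H−J) with t = 3/7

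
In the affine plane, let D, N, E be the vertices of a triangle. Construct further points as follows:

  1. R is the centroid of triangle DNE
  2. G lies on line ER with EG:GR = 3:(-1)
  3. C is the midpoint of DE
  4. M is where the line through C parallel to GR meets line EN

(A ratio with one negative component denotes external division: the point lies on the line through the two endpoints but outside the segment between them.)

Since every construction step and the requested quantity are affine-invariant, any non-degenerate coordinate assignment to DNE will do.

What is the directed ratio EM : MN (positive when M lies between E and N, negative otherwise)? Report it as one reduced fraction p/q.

Choose coordinates D = (0, 0), N = (1, 0), E = (0, 1).
1. R is the centroid of triangle DNE ⇒ R = (1/3, 1/3)
2. G lies on line ER with EG:GR = 3:(-1) ⇒ G = (1/2, 0)
3. C is the midpoint of DE ⇒ C = (0, 1/2)
4. M is where the line through C parallel to GR meets line EN ⇒ M = (-1/2, 3/2)
M = E + t·(N−E) with t = -1/2, so EM:MN = t:(1−t) = -1/2:3/2

EM:MN = -1/3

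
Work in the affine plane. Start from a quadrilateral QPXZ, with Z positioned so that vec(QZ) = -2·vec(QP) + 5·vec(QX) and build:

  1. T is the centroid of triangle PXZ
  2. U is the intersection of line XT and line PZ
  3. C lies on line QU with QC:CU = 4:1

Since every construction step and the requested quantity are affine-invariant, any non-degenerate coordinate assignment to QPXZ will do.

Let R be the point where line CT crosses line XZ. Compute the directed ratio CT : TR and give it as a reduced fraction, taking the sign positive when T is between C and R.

CT:TR = -2/5

Set Q = (0, 0), P = (1, 0), X = (0, 1), Z = (-2, 5); any affine frame gives the same invariant.
1. T is the centroid of triangle PXZ ⇒ T = (-1/3, 2)
2. U is the intersection of line XT and line PZ ⇒ U = (-1/2, 5/2)
3. C lies on line QU with QC:CU = 4:1 ⇒ C = (-2/5, 2)
line CT meets XZ at R = (-1/2, 2)
T = C + t·(R−C) with t = -2/3, so CT:TR = -2/3:5/3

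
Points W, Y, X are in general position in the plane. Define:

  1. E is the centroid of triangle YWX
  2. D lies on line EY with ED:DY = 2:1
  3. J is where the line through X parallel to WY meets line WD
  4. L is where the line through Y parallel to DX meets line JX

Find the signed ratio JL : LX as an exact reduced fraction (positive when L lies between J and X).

Set W = (0, 0), Y = (1, 0), X = (0, 1); any affine frame gives the same invariant.
1. E is the centroid of triangle YWX ⇒ E = (1/3, 1/3)
2. D lies on line EY with ED:DY = 2:1 ⇒ D = (7/9, 1/9)
3. J is where the line through X parallel to WY meets line WD ⇒ J = (7, 1)
4. L is where the line through Y parallel to DX meets line JX ⇒ L = (1/8, 1)
L = J + t·(X−J) with t = 55/56, so JL:LX = t:(1−t) = 55/56:1/56

JL:LX = 55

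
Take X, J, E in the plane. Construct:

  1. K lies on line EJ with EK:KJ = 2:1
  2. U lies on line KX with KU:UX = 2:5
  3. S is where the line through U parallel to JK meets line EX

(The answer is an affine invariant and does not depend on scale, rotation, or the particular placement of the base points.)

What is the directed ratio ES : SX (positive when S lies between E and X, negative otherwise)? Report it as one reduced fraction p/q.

ES:SX = 2/5

Set X = (0, 0), J = (1, 0), E = (0, 1); any affine frame gives the same invariant.
1. K lies on line EJ with EK:KJ = 2:1 ⇒ K = (2/3, 1/3)
2. U lies on line KX with KU:UX = 2:5 ⇒ U = (10/21, 5/21)
3. S is where the line through U parallel to JK meets line EX ⇒ S = (0, 5/7)
S = E + t·(X−E) with t = 2/7, so ES:SX = t:(1−t) = 2/7:5/7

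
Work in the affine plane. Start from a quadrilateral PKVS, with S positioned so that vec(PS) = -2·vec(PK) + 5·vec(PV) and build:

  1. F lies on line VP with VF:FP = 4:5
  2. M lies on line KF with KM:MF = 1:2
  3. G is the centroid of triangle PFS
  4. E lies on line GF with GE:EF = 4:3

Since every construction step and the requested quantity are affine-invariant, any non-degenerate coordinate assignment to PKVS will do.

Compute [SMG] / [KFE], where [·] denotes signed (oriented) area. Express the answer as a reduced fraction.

[SMG]:[KFE] = 224/45

Set P = (0, 0), K = (1, 0), V = (0, 1), S = (-2, 5); any affine frame gives the same invariant.
1. F lies on line VP with VF:FP = 4:5 ⇒ F = (0, 5/9)
2. M lies on line KF with KM:MF = 1:2 ⇒ M = (2/3, 5/27)
3. G is the centroid of triangle PFS ⇒ G = (-2/3, 50/27)
4. E lies on line GF with GE:EF = 4:3 ⇒ E = (-2/7, 10/9)
2·[SMG] = -160/81, 2·[KFE] = -25/63
[SMG]:[KFE] = -160/81:-25/63 = 224/45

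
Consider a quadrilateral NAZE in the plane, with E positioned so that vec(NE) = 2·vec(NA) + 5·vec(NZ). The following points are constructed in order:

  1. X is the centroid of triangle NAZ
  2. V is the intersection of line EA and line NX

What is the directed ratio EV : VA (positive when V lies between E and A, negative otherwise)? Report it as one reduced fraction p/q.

Work in coordinates with N = (0, 0), A = (1, 0), Z = (0, 1), E = (2, 5).
1. X is the centroid of triangle NAZ ⇒ X = (1/3, 1/3)
2. V is the intersection of line EA and line NX ⇒ V = (5/4, 5/4)
V = E + t·(A−E) with t = 3/4, so EV:VA = t:(1−t) = 3/4:1/4

EV:VA = 3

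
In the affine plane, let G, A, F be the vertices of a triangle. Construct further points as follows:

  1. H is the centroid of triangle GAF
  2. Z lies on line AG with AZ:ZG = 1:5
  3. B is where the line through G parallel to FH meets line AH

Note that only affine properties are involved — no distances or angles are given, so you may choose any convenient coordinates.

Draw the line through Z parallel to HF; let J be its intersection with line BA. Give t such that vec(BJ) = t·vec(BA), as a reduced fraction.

Assign G = (0, 0), A = (1, 0), F = (0, 1) — the answer is frame-independent, so this choice is without loss of generality.
1. H is the centroid of triangle GAF ⇒ H = (1/3, 1/3)
2. Z lies on line AG with AZ:ZG = 1:5 ⇒ Z = (5/6, 0)
3. B is where the line through G parallel to FH meets line AH ⇒ B = (-1/3, 2/3)
through Z parallel to HF: direction (-1/3, 2/3); meets BA at J = (7/9, 1/9)
J = B + t·(A−B) with t = 5/6

t = 5/6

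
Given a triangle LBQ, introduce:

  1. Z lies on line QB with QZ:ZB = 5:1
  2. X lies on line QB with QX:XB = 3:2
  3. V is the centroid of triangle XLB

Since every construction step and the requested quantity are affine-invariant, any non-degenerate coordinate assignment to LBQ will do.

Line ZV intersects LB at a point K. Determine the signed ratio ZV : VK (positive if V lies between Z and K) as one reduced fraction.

Work in coordinates with L = (0, 0), B = (1, 0), Q = (0, 1).
1. Z lies on line QB with QZ:ZB = 5:1 ⇒ Z = (5/6, 1/6)
2. X lies on line QB with QX:XB = 3:2 ⇒ X = (3/5, 2/5)
3. V is the centroid of triangle XLB ⇒ V = (8/15, 2/15)
line ZV meets LB at K = (-2/3, 0)
V = Z + t·(K−Z) with t = 1/5, so ZV:VK = 1/5:4/5

ZV:VK = 1/4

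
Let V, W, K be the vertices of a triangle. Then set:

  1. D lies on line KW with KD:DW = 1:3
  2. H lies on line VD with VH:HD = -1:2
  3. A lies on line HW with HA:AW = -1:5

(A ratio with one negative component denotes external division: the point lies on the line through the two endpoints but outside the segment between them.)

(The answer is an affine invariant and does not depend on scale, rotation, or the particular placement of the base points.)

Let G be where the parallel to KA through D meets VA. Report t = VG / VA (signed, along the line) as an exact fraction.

t = -1/9

Assign V = (0, 0), W = (1, 0), K = (0, 1) — the answer is frame-independent, so this choice is without loss of generality.
1. D lies on line KW with KD:DW = 1:3 ⇒ D = (1/4, 3/4)
2. H lies on line VD with VH:HD = -1:2 ⇒ H = (-1/4, -3/4)
3. A lies on line HW with HA:AW = -1:5 ⇒ A = (-9/16, -15/16)
through D parallel to KA: direction (-9/16, -31/16); meets VA at G = (1/16, 5/48)
G = V + t·(A−V) with t = -1/9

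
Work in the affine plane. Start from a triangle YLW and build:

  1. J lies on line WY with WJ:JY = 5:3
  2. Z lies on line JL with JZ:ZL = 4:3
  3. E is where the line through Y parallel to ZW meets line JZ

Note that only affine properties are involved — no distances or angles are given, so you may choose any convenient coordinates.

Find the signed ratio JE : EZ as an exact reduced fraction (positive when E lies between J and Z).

JE:EZ = -3/8

Choose coordinates Y = (0, 0), L = (1, 0), W = (0, 1).
1. J lies on line WY with WJ:JY = 5:3 ⇒ J = (0, 3/8)
2. Z lies on line JL with JZ:ZL = 4:3 ⇒ Z = (4/7, 9/56)
3. E is where the line through Y parallel to ZW meets line JZ ⇒ E = (-12/35, 141/280)
E = J + t·(Z−J) with t = -3/5, so JE:EZ = t:(1−t) = -3/5:8/5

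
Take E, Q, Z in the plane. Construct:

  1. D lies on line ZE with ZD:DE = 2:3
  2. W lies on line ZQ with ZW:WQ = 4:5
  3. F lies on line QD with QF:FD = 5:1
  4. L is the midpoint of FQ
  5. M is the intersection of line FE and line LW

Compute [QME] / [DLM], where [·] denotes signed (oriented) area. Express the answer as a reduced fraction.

Assign E = (0, 0), Q = (1, 0), Z = (0, 1) — the answer is frame-independent, so this choice is without loss of generality.
1. D lies on line ZE with ZD:DE = 2:3 ⇒ D = (0, 3/5)
2. W lies on line ZQ with ZW:WQ = 4:5 ⇒ W = (4/9, 5/9)
3. F lies on line QD with QF:FD = 5:1 ⇒ F = (1/6, 1/2)
4. L is the midpoint of FQ ⇒ L = (7/12, 1/4)
5. M is the intersection of line FE and line LW ⇒ M = (23/78, 23/26)
2·[QME] = 23/26, 2·[DLM] = 7/26
[QME]:[DLM] = 23/26:7/26 = 23/7

[QME]:[DLM] = 23/7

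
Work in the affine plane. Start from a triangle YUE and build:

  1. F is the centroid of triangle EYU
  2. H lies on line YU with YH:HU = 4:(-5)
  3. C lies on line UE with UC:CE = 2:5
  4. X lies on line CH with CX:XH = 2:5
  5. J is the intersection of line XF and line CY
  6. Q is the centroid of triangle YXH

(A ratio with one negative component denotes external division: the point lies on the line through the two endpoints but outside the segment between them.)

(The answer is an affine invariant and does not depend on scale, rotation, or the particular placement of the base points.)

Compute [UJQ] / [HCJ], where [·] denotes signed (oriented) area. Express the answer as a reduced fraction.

[UJQ]:[HCJ] = 367/196

Choose coordinates Y = (0, 0), U = (1, 0), E = (0, 1).
1. F is the centroid of triangle EYU ⇒ F = (1/3, 1/3)
2. H lies on line YU with YH:HU = 4:(-5) ⇒ H = (-4, 0)
3. C lies on line UE with UC:CE = 2:5 ⇒ C = (5/7, 2/7)
4. X lies on line CH with CX:XH = 2:5 ⇒ X = (-31/49, 10/49)
5. J is the intersection of line XF and line CY ⇒ J = (205/189, 82/189)
6. Q is the centroid of triangle YXH ⇒ Q = (-227/147, 10/147)
2·[UJQ] = 1468/1323, 2·[HCJ] = 16/27
[UJQ]:[HCJ] = 1468/1323:16/27 = 367/196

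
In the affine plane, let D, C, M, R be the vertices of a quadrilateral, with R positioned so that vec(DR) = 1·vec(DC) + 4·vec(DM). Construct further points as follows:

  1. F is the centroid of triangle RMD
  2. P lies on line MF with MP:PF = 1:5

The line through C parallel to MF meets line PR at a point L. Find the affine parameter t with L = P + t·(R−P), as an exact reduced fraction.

Set D = (0, 0), C = (1, 0), M = (0, 1), R = (1, 4); any affine frame gives the same invariant.
1. F is the centroid of triangle RMD ⇒ F = (1/3, 5/3)
2. P lies on line MF with MP:PF = 1:5 ⇒ P = (1/18, 10/9)
through C parallel to MF: direction (1/3, 2/3); meets PR at L = (-25/9, -68/9)
L = P + t·(R−P) with t = -3

t = -3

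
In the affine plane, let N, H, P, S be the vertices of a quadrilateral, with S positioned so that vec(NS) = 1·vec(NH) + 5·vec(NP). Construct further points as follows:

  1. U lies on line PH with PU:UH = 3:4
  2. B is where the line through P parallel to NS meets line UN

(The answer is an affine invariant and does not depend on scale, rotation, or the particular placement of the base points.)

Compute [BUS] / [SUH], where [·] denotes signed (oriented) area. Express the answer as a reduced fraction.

[BUS]:[SUH] = 9/10

Set N = (0, 0), H = (1, 0), P = (0, 1), S = (1, 5); any affine frame gives the same invariant.
1. U lies on line PH with PU:UH = 3:4 ⇒ U = (3/7, 4/7)
2. B is where the line through P parallel to NS meets line UN ⇒ B = (-3/11, -4/11)
2·[BUS] = 18/7, 2·[SUH] = 20/7
[BUS]:[SUH] = 18/7:20/7 = 9/10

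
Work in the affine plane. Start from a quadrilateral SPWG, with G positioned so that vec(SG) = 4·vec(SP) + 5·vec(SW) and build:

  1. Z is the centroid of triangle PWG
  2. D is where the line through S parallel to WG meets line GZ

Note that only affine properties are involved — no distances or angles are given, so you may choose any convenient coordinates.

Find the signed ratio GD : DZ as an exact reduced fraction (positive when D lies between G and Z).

Work in coordinates with S = (0, 0), P = (1, 0), W = (0, 1), G = (4, 5).
1. Z is the centroid of triangle PWG ⇒ Z = (5/3, 2)
2. D is where the line through S parallel to WG meets line GZ ⇒ D = (1/2, 1/2)
D = G + t·(Z−G) with t = 3/2, so GD:DZ = t:(1−t) = 3/2:-1/2

GD:DZ = -3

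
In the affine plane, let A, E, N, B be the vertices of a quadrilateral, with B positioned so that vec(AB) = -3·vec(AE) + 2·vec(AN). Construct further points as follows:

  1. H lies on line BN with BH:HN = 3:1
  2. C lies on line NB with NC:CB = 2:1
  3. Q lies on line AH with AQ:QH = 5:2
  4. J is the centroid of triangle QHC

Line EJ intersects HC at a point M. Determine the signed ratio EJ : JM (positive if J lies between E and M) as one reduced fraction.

EJ:JM = 6

Assign A = (0, 0), E = (1, 0), N = (0, 1), B = (-3, 2) — the answer is frame-independent, so this choice is without loss of generality.
1. H lies on line BN with BH:HN = 3:1 ⇒ H = (-3/4, 5/4)
2. C lies on line NB with NC:CB = 2:1 ⇒ C = (-2, 5/3)
3. Q lies on line AH with AQ:QH = 5:2 ⇒ Q = (-15/28, 25/28)
4. J is the centroid of triangle QHC ⇒ J = (-23/21, 80/63)
line EJ meets HC at M = (-13/9, 40/27)
J = E + t·(M−E) with t = 6/7, so EJ:JM = 6/7:1/7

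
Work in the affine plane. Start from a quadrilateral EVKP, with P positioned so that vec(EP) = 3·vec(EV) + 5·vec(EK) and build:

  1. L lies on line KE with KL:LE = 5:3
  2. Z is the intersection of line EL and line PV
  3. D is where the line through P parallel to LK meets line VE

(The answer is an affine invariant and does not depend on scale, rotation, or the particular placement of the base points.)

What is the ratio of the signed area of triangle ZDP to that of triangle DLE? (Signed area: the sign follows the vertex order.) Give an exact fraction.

[ZDP]:[DLE] = 40/3

Choose coordinates E = (0, 0), V = (1, 0), K = (0, 1), P = (3, 5).
1. L lies on line KE with KL:LE = 5:3 ⇒ L = (0, 3/8)
2. Z is the intersection of line EL and line PV ⇒ Z = (0, -5/2)
3. D is where the line through P parallel to LK meets line VE ⇒ D = (3, 0)
2·[ZDP] = 15, 2·[DLE] = 9/8
[ZDP]:[DLE] = 15:9/8 = 40/3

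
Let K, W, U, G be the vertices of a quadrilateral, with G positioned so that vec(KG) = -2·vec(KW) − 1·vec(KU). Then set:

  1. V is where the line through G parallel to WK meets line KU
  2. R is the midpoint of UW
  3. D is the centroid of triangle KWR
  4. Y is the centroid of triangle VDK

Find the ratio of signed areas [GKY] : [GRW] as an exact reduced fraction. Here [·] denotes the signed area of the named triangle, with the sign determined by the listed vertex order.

[GKY]:[GRW] = 13/36

Choose coordinates K = (0, 0), W = (1, 0), U = (0, 1), G = (-2, -1).
1. V is where the line through G parallel to WK meets line KU ⇒ V = (0, -1)
2. R is the midpoint of UW ⇒ R = (1/2, 1/2)
3. D is the centroid of triangle KWR ⇒ D = (1/2, 1/6)
4. Y is the centroid of triangle VDK ⇒ Y = (1/6, -5/18)
2·[GKY] = -13/18, 2·[GRW] = -2
[GKY]:[GRW] = -13/18:-2 = 13/36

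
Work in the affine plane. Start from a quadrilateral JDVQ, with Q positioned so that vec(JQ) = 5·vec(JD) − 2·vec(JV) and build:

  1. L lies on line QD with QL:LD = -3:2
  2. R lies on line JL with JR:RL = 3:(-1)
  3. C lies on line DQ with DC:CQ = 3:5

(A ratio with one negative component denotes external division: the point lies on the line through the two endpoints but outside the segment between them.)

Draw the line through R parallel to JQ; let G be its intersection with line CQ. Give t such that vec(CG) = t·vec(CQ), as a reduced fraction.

t = -31/5

Set J = (0, 0), D = (1, 0), V = (0, 1), Q = (5, -2); any affine frame gives the same invariant.
1. L lies on line QD with QL:LD = -3:2 ⇒ L = (-7, 4)
2. R lies on line JL with JR:RL = 3:(-1) ⇒ R = (-21/2, 6)
3. C lies on line DQ with DC:CQ = 3:5 ⇒ C = (5/2, -3/4)
through R parallel to JQ: direction (5, -2); meets CQ at G = (-13, 7)
G = C + t·(Q−C) with t = -31/5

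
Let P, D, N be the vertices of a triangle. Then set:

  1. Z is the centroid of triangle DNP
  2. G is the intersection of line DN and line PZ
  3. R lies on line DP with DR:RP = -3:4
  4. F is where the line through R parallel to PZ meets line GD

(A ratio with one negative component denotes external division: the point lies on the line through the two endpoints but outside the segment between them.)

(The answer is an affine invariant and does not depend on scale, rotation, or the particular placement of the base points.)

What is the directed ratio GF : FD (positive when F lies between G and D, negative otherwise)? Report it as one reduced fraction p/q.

Choose coordinates P = (0, 0), D = (1, 0), N = (0, 1).
1. Z is the centroid of triangle DNP ⇒ Z = (1/3, 1/3)
2. G is the intersection of line DN and line PZ ⇒ G = (1/2, 1/2)
3. R lies on line DP with DR:RP = -3:4 ⇒ R = (4, 0)
4. F is where the line through R parallel to PZ meets line GD ⇒ F = (5/2, -3/2)
F = G + t·(D−G) with t = 4, so GF:FD = t:(1−t) = 4:-3

GF:FD = -4/3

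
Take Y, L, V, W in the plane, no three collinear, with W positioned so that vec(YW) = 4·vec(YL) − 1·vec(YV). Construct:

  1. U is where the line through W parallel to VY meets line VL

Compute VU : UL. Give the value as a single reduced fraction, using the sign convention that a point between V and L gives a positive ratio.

VU:UL = -4/3

Set Y = (0, 0), L = (1, 0), V = (0, 1), W = (4, -1); any affine frame gives the same invariant.
1. U is where the line through W parallel to VY meets line VL ⇒ U = (4, -3)
U = V + t·(L−V) with t = 4, so VU:UL = t:(1−t) = 4:-3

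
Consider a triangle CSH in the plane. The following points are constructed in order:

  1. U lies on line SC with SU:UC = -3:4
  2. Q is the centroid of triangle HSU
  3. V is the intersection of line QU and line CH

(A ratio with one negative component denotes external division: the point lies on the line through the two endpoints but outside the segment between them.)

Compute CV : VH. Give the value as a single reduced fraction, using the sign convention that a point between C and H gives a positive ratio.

Assign C = (0, 0), S = (1, 0), H = (0, 1) — the answer is frame-independent, so this choice is without loss of generality.
1. U lies on line SC with SU:UC = -3:4 ⇒ U = (4, 0)
2. Q is the centroid of triangle HSU ⇒ Q = (5/3, 1/3)
3. V is the intersection of line QU and line CH ⇒ V = (0, 4/7)
V = C + t·(H−C) with t = 4/7, so CV:VH = t:(1−t) = 4/7:3/7

CV:VH = 4/3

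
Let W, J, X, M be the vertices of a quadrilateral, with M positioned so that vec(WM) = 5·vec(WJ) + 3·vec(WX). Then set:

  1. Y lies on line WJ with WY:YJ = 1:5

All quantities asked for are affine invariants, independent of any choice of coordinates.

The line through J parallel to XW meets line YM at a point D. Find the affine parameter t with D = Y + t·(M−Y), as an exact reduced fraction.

Work in coordinates with W = (0, 0), J = (1, 0), X = (0, 1), M = (5, 3).
1. Y lies on line WJ with WY:YJ = 1:5 ⇒ Y = (1/6, 0)
through J parallel to XW: direction (0, -1); meets YM at D = (1, 15/29)
D = Y + t·(M−Y) with t = 5/29

t = 5/29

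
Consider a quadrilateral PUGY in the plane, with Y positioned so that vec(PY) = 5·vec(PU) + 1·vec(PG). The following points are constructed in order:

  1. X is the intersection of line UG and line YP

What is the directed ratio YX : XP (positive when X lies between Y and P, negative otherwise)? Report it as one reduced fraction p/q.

YX:XP = 5

Assign P = (0, 0), U = (1, 0), G = (0, 1), Y = (5, 1) — the answer is frame-independent, so this choice is without loss of generality.
1. X is the intersection of line UG and line YP ⇒ X = (5/6, 1/6)
X = Y + t·(P−Y) with t = 5/6, so YX:XP = t:(1−t) = 5/6:1/6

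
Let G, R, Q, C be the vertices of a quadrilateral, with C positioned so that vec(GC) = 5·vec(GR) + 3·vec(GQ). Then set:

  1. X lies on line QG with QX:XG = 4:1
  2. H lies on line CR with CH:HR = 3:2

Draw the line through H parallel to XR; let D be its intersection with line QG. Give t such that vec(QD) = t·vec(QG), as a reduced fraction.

t = -18/25

Set G = (0, 0), R = (1, 0), Q = (0, 1), C = (5, 3); any affine frame gives the same invariant.
1. X lies on line QG with QX:XG = 4:1 ⇒ X = (0, 1/5)
2. H lies on line CR with CH:HR = 3:2 ⇒ H = (13/5, 6/5)
through H parallel to XR: direction (1, -1/5); meets QG at D = (0, 43/25)
D = Q + t·(G−Q) with t = -18/25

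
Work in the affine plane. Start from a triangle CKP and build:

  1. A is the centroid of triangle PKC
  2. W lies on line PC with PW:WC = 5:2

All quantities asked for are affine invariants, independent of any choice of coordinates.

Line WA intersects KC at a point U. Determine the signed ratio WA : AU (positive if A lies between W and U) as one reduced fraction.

Choose coordinates C = (0, 0), K = (1, 0), P = (0, 1).
1. A is the centroid of triangle PKC ⇒ A = (1/3, 1/3)
2. W lies on line PC with PW:WC = 5:2 ⇒ W = (0, 2/7)
line WA meets KC at U = (-2, 0)
A = W + t·(U−W) with t = -1/6, so WA:AU = -1/6:7/6

WA:AU = -1/7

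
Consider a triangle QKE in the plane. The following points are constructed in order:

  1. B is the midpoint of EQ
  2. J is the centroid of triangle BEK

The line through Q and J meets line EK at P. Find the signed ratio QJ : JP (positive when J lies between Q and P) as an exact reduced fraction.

QJ:JP = 5

Assign Q = (0, 0), K = (1, 0), E = (0, 1) — the answer is frame-independent, so this choice is without loss of generality.
1. B is the midpoint of EQ ⇒ B = (0, 1/2)
2. J is the centroid of triangle BEK ⇒ J = (1/3, 1/2)
line QJ meets EK at P = (2/5, 3/5)
J = Q + t·(P−Q) with t = 5/6, so QJ:JP = 5/6:1/6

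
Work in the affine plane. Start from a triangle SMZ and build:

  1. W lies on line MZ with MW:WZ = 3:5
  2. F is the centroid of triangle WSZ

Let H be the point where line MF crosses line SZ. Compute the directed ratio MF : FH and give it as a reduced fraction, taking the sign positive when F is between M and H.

MF:FH = 19/5

Work in coordinates with S = (0, 0), M = (1, 0), Z = (0, 1).
1. W lies on line MZ with MW:WZ = 3:5 ⇒ W = (5/8, 3/8)
2. F is the centroid of triangle WSZ ⇒ F = (5/24, 11/24)
line MF meets SZ at H = (0, 11/19)
F = M + t·(H−M) with t = 19/24, so MF:FH = 19/24:5/24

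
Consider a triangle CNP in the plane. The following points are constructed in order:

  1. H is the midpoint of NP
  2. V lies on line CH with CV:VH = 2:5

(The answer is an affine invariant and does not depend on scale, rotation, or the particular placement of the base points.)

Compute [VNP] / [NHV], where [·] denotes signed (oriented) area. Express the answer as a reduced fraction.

Set C = (0, 0), N = (1, 0), P = (0, 1); any affine frame gives the same invariant.
1. H is the midpoint of NP ⇒ H = (1/2, 1/2)
2. V lies on line CH with CV:VH = 2:5 ⇒ V = (1/7, 1/7)
2·[VNP] = 5/7, 2·[NHV] = 5/14
[VNP]:[NHV] = 5/7:5/14 = 2

[VNP]:[NHV] = 2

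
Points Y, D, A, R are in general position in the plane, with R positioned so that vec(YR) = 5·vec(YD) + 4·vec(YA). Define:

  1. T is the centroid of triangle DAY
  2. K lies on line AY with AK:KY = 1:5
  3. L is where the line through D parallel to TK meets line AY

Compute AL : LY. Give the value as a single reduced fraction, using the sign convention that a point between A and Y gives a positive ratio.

Work in coordinates with Y = (0, 0), D = (1, 0), A = (0, 1), R = (5, 4).
1. T is the centroid of triangle DAY ⇒ T = (1/3, 1/3)
2. K lies on line AY with AK:KY = 1:5 ⇒ K = (0, 5/6)
3. L is where the line through D parallel to TK meets line AY ⇒ L = (0, 3/2)
L = A + t·(Y−A) with t = -1/2, so AL:LY = t:(1−t) = -1/2:3/2

AL:LY = -1/3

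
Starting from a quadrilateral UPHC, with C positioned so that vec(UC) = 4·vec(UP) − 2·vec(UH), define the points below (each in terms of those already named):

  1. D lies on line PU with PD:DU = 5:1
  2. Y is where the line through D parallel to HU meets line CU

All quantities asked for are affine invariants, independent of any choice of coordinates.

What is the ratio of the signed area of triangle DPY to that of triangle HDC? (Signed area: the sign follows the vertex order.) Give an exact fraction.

[DPY]:[HDC] = -5/252

Choose coordinates U = (0, 0), P = (1, 0), H = (0, 1), C = (4, -2).
1. D lies on line PU with PD:DU = 5:1 ⇒ D = (1/6, 0)
2. Y is where the line through D parallel to HU meets line CU ⇒ Y = (1/6, -1/12)
2·[DPY] = -5/72, 2·[HDC] = 7/2
[DPY]:[HDC] = -5/72:7/2 = -5/252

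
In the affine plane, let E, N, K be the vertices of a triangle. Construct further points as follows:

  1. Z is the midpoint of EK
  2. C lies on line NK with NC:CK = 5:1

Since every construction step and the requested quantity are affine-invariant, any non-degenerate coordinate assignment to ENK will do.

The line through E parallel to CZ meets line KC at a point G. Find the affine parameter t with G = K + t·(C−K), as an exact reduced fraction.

Assign E = (0, 0), N = (1, 0), K = (0, 1) — the answer is frame-independent, so this choice is without loss of generality.
1. Z is the midpoint of EK ⇒ Z = (0, 1/2)
2. C lies on line NK with NC:CK = 5:1 ⇒ C = (1/6, 5/6)
through E parallel to CZ: direction (-1/6, -1/3); meets KC at G = (1/3, 2/3)
G = K + t·(C−K) with t = 2

t = 2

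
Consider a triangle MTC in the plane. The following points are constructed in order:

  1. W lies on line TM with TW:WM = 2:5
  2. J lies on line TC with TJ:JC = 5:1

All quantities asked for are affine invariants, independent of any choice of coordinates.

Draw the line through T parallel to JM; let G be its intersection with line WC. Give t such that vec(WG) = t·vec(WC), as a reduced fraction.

t = -5/16

Choose coordinates M = (0, 0), T = (1, 0), C = (0, 1).
1. W lies on line TM with TW:WM = 2:5 ⇒ W = (5/7, 0)
2. J lies on line TC with TJ:JC = 5:1 ⇒ J = (1/6, 5/6)
through T parallel to JM: direction (-1/6, -5/6); meets WC at G = (15/16, -5/16)
G = W + t·(C−W) with t = -5/16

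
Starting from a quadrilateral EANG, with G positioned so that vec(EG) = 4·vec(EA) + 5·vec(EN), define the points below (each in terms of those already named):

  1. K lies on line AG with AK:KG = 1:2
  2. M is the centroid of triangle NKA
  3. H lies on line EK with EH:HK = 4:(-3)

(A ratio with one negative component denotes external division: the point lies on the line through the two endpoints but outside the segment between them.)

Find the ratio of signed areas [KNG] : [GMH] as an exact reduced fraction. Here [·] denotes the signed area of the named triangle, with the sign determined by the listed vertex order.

Choose coordinates E = (0, 0), A = (1, 0), N = (0, 1), G = (4, 5).
1. K lies on line AG with AK:KG = 1:2 ⇒ K = (2, 5/3)
2. M is the centroid of triangle NKA ⇒ M = (1, 8/9)
3. H lies on line EK with EH:HK = 4:(-3) ⇒ H = (8, 20/3)
2·[KNG] = -16/3, 2·[GMH] = 103/9
[KNG]:[GMH] = -16/3:103/9 = -48/103

[KNG]:[GMH] = -48/103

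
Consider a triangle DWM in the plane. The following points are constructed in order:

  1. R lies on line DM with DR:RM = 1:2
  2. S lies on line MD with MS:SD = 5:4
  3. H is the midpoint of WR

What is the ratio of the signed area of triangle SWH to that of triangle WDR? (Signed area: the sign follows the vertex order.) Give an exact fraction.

Assign D = (0, 0), W = (1, 0), M = (0, 1) — the answer is frame-independent, so this choice is without loss of generality.
1. R lies on line DM with DR:RM = 1:2 ⇒ R = (0, 1/3)
2. S lies on line MD with MS:SD = 5:4 ⇒ S = (0, 4/9)
3. H is the midpoint of WR ⇒ H = (1/2, 1/6)
2·[SWH] = -1/18, 2·[WDR] = -1/3
[SWH]:[WDR] = -1/18:-1/3 = 1/6

[SWH]:[WDR] = 1/6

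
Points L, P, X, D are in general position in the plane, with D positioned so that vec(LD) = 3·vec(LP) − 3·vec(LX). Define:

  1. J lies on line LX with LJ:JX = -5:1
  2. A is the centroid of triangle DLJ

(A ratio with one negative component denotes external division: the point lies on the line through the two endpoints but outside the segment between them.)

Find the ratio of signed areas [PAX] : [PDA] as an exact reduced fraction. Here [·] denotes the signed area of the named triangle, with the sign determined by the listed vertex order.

[PAX]:[PDA] = 1/2

Choose coordinates L = (0, 0), P = (1, 0), X = (0, 1), D = (3, -3).
1. J lies on line LX with LJ:JX = -5:1 ⇒ J = (0, 5/4)
2. A is the centroid of triangle DLJ ⇒ A = (1, -7/12)
2·[PAX] = -7/12, 2·[PDA] = -7/6
[PAX]:[PDA] = -7/12:-7/6 = 1/2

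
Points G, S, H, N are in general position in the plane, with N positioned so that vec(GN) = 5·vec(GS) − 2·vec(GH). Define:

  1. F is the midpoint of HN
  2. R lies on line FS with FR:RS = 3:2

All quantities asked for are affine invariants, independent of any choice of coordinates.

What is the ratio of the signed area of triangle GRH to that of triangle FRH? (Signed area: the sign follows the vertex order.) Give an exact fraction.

[GRH]:[FRH] = -8/3

Set G = (0, 0), S = (1, 0), H = (0, 1), N = (5, -2); any affine frame gives the same invariant.
1. F is the midpoint of HN ⇒ F = (5/2, -1/2)
2. R lies on line FS with FR:RS = 3:2 ⇒ R = (8/5, -1/5)
2·[GRH] = 8/5, 2·[FRH] = -3/5
[GRH]:[FRH] = 8/5:-3/5 = -8/3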